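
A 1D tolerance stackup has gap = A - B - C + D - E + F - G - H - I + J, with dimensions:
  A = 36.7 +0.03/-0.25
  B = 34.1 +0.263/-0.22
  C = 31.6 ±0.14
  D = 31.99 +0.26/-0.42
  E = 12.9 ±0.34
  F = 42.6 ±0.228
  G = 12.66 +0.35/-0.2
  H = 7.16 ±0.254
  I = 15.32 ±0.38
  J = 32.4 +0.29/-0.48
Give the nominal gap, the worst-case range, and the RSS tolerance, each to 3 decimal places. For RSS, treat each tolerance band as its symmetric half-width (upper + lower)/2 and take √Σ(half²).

Stack each dimension's contribution:
  +A: nom +36.700 → Σnom=36.700; wc +0.030/-0.250 → slack +0.030/-0.250; half-tol=0.140, Σhalf²=0.019600
  -B: nom -34.100 → Σnom=2.600; wc +0.220/-0.263 → slack +0.250/-0.513; half-tol=0.241, Σhalf²=0.077922
  -C: nom -31.600 → Σnom=-29.000; wc +0.140/-0.140 → slack +0.390/-0.653; half-tol=0.140, Σhalf²=0.097522
  +D: nom +31.990 → Σnom=2.990; wc +0.260/-0.420 → slack +0.650/-1.073; half-tol=0.340, Σhalf²=0.213122
  -E: nom -12.900 → Σnom=-9.910; wc +0.340/-0.340 → slack +0.990/-1.413; half-tol=0.340, Σhalf²=0.328722
  +F: nom +42.600 → Σnom=32.690; wc +0.228/-0.228 → slack +1.218/-1.641; half-tol=0.228, Σhalf²=0.380706
  -G: nom -12.660 → Σnom=20.030; wc +0.200/-0.350 → slack +1.418/-1.991; half-tol=0.275, Σhalf²=0.456331
  -H: nom -7.160 → Σnom=12.870; wc +0.254/-0.254 → slack +1.672/-2.245; half-tol=0.254, Σhalf²=0.520847
  -I: nom -15.320 → Σnom=-2.450; wc +0.380/-0.380 → slack +2.052/-2.625; half-tol=0.380, Σhalf²=0.665247
  +J: nom +32.400 → Σnom=29.950; wc +0.290/-0.480 → slack +2.342/-3.105; half-tol=0.385, Σhalf²=0.813472
Nominal = 29.950. Worst-case = [29.950 - 3.105, 29.950 + 2.342] = [26.845, 32.292]. RSS = √0.813472 = 0.902.

nominal=29.950 wc=[26.845,32.292] rss=0.902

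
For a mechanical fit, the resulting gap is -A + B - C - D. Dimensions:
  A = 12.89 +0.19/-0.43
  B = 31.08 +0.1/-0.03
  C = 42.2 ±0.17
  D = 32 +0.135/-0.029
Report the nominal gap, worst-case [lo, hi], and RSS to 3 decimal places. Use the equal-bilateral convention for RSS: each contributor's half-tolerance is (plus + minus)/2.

Stack each dimension's contribution:
  -A: nom -12.890 → Σnom=-12.890; wc +0.430/-0.190 → slack +0.430/-0.190; half-tol=0.310, Σhalf²=0.096100
  +B: nom +31.080 → Σnom=18.190; wc +0.100/-0.030 → slack +0.530/-0.220; half-tol=0.065, Σhalf²=0.100325
  -C: nom -42.200 → Σnom=-24.010; wc +0.170/-0.170 → slack +0.700/-0.390; half-tol=0.170, Σhalf²=0.129225
  -D: nom -32.000 → Σnom=-56.010; wc +0.029/-0.135 → slack +0.729/-0.525; half-tol=0.082, Σhalf²=0.135949
Nominal = -56.010. Worst-case = [-56.010 - 0.525, -56.010 + 0.729] = [-56.535, -55.281]. RSS = √0.135949 = 0.369.

nominal=-56.010 wc=[-56.535,-55.281] rss=0.369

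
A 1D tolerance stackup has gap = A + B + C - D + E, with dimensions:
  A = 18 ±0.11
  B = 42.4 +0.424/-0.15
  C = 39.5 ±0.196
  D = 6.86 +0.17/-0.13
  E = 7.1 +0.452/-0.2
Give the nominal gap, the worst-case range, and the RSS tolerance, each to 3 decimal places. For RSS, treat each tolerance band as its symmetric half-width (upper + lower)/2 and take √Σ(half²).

Stack each dimension's contribution:
  +A: nom +18.000 → Σnom=18.000; wc +0.110/-0.110 → slack +0.110/-0.110; half-tol=0.110, Σhalf²=0.012100
  +B: nom +42.400 → Σnom=60.400; wc +0.424/-0.150 → slack +0.534/-0.260; half-tol=0.287, Σhalf²=0.094469
  +C: nom +39.500 → Σnom=99.900; wc +0.196/-0.196 → slack +0.730/-0.456; half-tol=0.196, Σhalf²=0.132885
  -D: nom -6.860 → Σnom=93.040; wc +0.130/-0.170 → slack +0.860/-0.626; half-tol=0.150, Σhalf²=0.155385
  +E: nom +7.100 → Σnom=100.140; wc +0.452/-0.200 → slack +1.312/-0.826; half-tol=0.326, Σhalf²=0.261661
Nominal = 100.140. Worst-case = [100.140 - 0.826, 100.140 + 1.312] = [99.314, 101.452]. RSS = √0.261661 = 0.512.

nominal=100.140 wc=[99.314,101.452] rss=0.512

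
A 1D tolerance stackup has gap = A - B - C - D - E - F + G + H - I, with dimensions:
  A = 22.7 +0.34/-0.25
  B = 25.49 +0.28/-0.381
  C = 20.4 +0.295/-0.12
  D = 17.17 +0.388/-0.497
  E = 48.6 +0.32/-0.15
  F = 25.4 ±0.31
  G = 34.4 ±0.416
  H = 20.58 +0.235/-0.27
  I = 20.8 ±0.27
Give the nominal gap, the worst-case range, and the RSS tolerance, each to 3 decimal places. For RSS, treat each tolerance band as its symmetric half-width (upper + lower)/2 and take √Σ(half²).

nominal=-80.180 wc=[-82.979,-77.461] rss=0.947

Stack each dimension's contribution:
  +A: nom +22.700 → Σnom=22.700; wc +0.340/-0.250 → slack +0.340/-0.250; half-tol=0.295, Σhalf²=0.087025
  -B: nom -25.490 → Σnom=-2.790; wc +0.381/-0.280 → slack +0.721/-0.530; half-tol=0.331, Σhalf²=0.196255
  -C: nom -20.400 → Σnom=-23.190; wc +0.120/-0.295 → slack +0.841/-0.825; half-tol=0.207, Σhalf²=0.239312
  -D: nom -17.170 → Σnom=-40.360; wc +0.497/-0.388 → slack +1.338/-1.213; half-tol=0.443, Σhalf²=0.435118
  -E: nom -48.600 → Σnom=-88.960; wc +0.150/-0.320 → slack +1.488/-1.533; half-tol=0.235, Σhalf²=0.490343
  -F: nom -25.400 → Σnom=-114.360; wc +0.310/-0.310 → slack +1.798/-1.843; half-tol=0.310, Σhalf²=0.586443
  +G: nom +34.400 → Σnom=-79.960; wc +0.416/-0.416 → slack +2.214/-2.259; half-tol=0.416, Σhalf²=0.759499
  +H: nom +20.580 → Σnom=-59.380; wc +0.235/-0.270 → slack +2.449/-2.529; half-tol=0.253, Σhalf²=0.823255
  -I: nom -20.800 → Σnom=-80.180; wc +0.270/-0.270 → slack +2.719/-2.799; half-tol=0.270, Σhalf²=0.896155
Nominal = -80.180. Worst-case = [-80.180 - 2.799, -80.180 + 2.719] = [-82.979, -77.461]. RSS = √0.896155 = 0.947.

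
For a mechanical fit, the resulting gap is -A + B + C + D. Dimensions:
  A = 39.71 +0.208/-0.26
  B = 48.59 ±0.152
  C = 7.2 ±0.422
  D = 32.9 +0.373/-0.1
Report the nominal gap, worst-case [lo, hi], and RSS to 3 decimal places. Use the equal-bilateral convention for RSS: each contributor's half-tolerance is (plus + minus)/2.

nominal=48.980 wc=[48.098,50.187] rss=0.558

Stack each dimension's contribution:
  -A: nom -39.710 → Σnom=-39.710; wc +0.260/-0.208 → slack +0.260/-0.208; half-tol=0.234, Σhalf²=0.054756
  +B: nom +48.590 → Σnom=8.880; wc +0.152/-0.152 → slack +0.412/-0.360; half-tol=0.152, Σhalf²=0.077860
  +C: nom +7.200 → Σnom=16.080; wc +0.422/-0.422 → slack +0.834/-0.782; half-tol=0.422, Σhalf²=0.255944
  +D: nom +32.900 → Σnom=48.980; wc +0.373/-0.100 → slack +1.207/-0.882; half-tol=0.236, Σhalf²=0.311876
Nominal = 48.980. Worst-case = [48.980 - 0.882, 48.980 + 1.207] = [48.098, 50.187]. RSS = √0.311876 = 0.558.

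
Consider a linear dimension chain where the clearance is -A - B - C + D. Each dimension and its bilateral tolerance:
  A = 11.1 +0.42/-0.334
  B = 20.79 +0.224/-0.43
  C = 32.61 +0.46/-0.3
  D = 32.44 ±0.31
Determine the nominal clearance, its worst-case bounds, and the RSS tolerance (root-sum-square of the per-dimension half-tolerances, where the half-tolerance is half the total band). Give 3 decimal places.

Stack each dimension's contribution:
  -A: nom -11.100 → Σnom=-11.100; wc +0.334/-0.420 → slack +0.334/-0.420; half-tol=0.377, Σhalf²=0.142129
  -B: nom -20.790 → Σnom=-31.890; wc +0.430/-0.224 → slack +0.764/-0.644; half-tol=0.327, Σhalf²=0.249058
  -C: nom -32.610 → Σnom=-64.500; wc +0.300/-0.460 → slack +1.064/-1.104; half-tol=0.380, Σhalf²=0.393458
  +D: nom +32.440 → Σnom=-32.060; wc +0.310/-0.310 → slack +1.374/-1.414; half-tol=0.310, Σhalf²=0.489558
Nominal = -32.060. Worst-case = [-32.060 - 1.414, -32.060 + 1.374] = [-33.474, -30.686]. RSS = √0.489558 = 0.700.

nominal=-32.060 wc=[-33.474,-30.686] rss=0.700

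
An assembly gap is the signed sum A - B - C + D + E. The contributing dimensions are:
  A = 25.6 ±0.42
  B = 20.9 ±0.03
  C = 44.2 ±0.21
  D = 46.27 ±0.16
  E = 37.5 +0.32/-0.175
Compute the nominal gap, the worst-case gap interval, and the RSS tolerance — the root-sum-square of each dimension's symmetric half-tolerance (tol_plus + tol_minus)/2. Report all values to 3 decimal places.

nominal=44.270 wc=[43.275,45.410] rss=0.555

Stack each dimension's contribution:
  +A: nom +25.600 → Σnom=25.600; wc +0.420/-0.420 → slack +0.420/-0.420; half-tol=0.420, Σhalf²=0.176400
  -B: nom -20.900 → Σnom=4.700; wc +0.030/-0.030 → slack +0.450/-0.450; half-tol=0.030, Σhalf²=0.177300
  -C: nom -44.200 → Σnom=-39.500; wc +0.210/-0.210 → slack +0.660/-0.660; half-tol=0.210, Σhalf²=0.221400
  +D: nom +46.270 → Σnom=6.770; wc +0.160/-0.160 → slack +0.820/-0.820; half-tol=0.160, Σhalf²=0.247000
  +E: nom +37.500 → Σnom=44.270; wc +0.320/-0.175 → slack +1.140/-0.995; half-tol=0.247, Σhalf²=0.308256
Nominal = 44.270. Worst-case = [44.270 - 0.995, 44.270 + 1.140] = [43.275, 45.410]. RSS = √0.308256 = 0.555.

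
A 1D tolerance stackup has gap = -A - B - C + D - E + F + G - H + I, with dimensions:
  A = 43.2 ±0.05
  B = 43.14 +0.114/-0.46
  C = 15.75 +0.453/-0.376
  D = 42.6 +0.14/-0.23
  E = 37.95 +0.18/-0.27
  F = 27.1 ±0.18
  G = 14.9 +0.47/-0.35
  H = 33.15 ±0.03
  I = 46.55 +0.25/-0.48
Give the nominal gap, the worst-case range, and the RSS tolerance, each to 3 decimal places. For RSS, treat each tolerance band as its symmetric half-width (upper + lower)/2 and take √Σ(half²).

Stack each dimension's contribution:
  -A: nom -43.200 → Σnom=-43.200; wc +0.050/-0.050 → slack +0.050/-0.050; half-tol=0.050, Σhalf²=0.002500
  -B: nom -43.140 → Σnom=-86.340; wc +0.460/-0.114 → slack +0.510/-0.164; half-tol=0.287, Σhalf²=0.084869
  -C: nom -15.750 → Σnom=-102.090; wc +0.376/-0.453 → slack +0.886/-0.617; half-tol=0.414, Σhalf²=0.256679
  +D: nom +42.600 → Σnom=-59.490; wc +0.140/-0.230 → slack +1.026/-0.847; half-tol=0.185, Σhalf²=0.290904
  -E: nom -37.950 → Σnom=-97.440; wc +0.270/-0.180 → slack +1.296/-1.027; half-tol=0.225, Σhalf²=0.341529
  +F: nom +27.100 → Σnom=-70.340; wc +0.180/-0.180 → slack +1.476/-1.207; half-tol=0.180, Σhalf²=0.373929
  +G: nom +14.900 → Σnom=-55.440; wc +0.470/-0.350 → slack +1.946/-1.557; half-tol=0.410, Σhalf²=0.542029
  -H: nom -33.150 → Σnom=-88.590; wc +0.030/-0.030 → slack +1.976/-1.587; half-tol=0.030, Σhalf²=0.542929
  +I: nom +46.550 → Σnom=-42.040; wc +0.250/-0.480 → slack +2.226/-2.067; half-tol=0.365, Σhalf²=0.676154
Nominal = -42.040. Worst-case = [-42.040 - 2.067, -42.040 + 2.226] = [-44.107, -39.814]. RSS = √0.676154 = 0.822.

nominal=-42.040 wc=[-44.107,-39.814] rss=0.822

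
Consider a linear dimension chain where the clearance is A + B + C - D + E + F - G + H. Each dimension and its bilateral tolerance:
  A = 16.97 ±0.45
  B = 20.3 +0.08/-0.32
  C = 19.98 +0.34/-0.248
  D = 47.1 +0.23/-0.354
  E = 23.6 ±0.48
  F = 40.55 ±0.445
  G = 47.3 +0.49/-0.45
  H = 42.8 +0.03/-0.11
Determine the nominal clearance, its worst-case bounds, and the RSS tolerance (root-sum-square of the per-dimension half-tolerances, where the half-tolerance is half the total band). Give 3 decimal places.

Stack each dimension's contribution:
  +A: nom +16.970 → Σnom=16.970; wc +0.450/-0.450 → slack +0.450/-0.450; half-tol=0.450, Σhalf²=0.202500
  +B: nom +20.300 → Σnom=37.270; wc +0.080/-0.320 → slack +0.530/-0.770; half-tol=0.200, Σhalf²=0.242500
  +C: nom +19.980 → Σnom=57.250; wc +0.340/-0.248 → slack +0.870/-1.018; half-tol=0.294, Σhalf²=0.328936
  -D: nom -47.100 → Σnom=10.150; wc +0.354/-0.230 → slack +1.224/-1.248; half-tol=0.292, Σhalf²=0.414200
  +E: nom +23.600 → Σnom=33.750; wc +0.480/-0.480 → slack +1.704/-1.728; half-tol=0.480, Σhalf²=0.644600
  +F: nom +40.550 → Σnom=74.300; wc +0.445/-0.445 → slack +2.149/-2.173; half-tol=0.445, Σhalf²=0.842625
  -G: nom -47.300 → Σnom=27.000; wc +0.450/-0.490 → slack +2.599/-2.663; half-tol=0.470, Σhalf²=1.063525
  +H: nom +42.800 → Σnom=69.800; wc +0.030/-0.110 → slack +2.629/-2.773; half-tol=0.070, Σhalf²=1.068425
Nominal = 69.800. Worst-case = [69.800 - 2.773, 69.800 + 2.629] = [67.027, 72.429]. RSS = √1.068425 = 1.034.

nominal=69.800 wc=[67.027,72.429] rss=1.034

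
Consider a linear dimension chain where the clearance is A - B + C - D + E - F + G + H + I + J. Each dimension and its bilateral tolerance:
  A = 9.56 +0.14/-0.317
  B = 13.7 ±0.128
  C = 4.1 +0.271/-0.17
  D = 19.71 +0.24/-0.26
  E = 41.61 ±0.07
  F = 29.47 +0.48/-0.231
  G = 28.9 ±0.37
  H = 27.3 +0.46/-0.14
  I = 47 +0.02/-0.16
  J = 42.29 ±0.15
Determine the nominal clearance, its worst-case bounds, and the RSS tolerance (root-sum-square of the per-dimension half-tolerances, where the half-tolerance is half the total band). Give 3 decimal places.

nominal=137.880 wc=[135.655,139.980] rss=0.754

Stack each dimension's contribution:
  +A: nom +9.560 → Σnom=9.560; wc +0.140/-0.317 → slack +0.140/-0.317; half-tol=0.229, Σhalf²=0.052212
  -B: nom -13.700 → Σnom=-4.140; wc +0.128/-0.128 → slack +0.268/-0.445; half-tol=0.128, Σhalf²=0.068596
  +C: nom +4.100 → Σnom=-0.040; wc +0.271/-0.170 → slack +0.539/-0.615; half-tol=0.221, Σhalf²=0.117217
  -D: nom -19.710 → Σnom=-19.750; wc +0.260/-0.240 → slack +0.799/-0.855; half-tol=0.250, Σhalf²=0.179717
  +E: nom +41.610 → Σnom=21.860; wc +0.070/-0.070 → slack +0.869/-0.925; half-tol=0.070, Σhalf²=0.184616
  -F: nom -29.470 → Σnom=-7.610; wc +0.231/-0.480 → slack +1.100/-1.405; half-tol=0.355, Σhalf²=0.310997
  +G: nom +28.900 → Σnom=21.290; wc +0.370/-0.370 → slack +1.470/-1.775; half-tol=0.370, Σhalf²=0.447897
  +H: nom +27.300 → Σnom=48.590; wc +0.460/-0.140 → slack +1.930/-1.915; half-tol=0.300, Σhalf²=0.537897
  +I: nom +47.000 → Σnom=95.590; wc +0.020/-0.160 → slack +1.950/-2.075; half-tol=0.090, Σhalf²=0.545997
  +J: nom +42.290 → Σnom=137.880; wc +0.150/-0.150 → slack +2.100/-2.225; half-tol=0.150, Σhalf²=0.568497
Nominal = 137.880. Worst-case = [137.880 - 2.225, 137.880 + 2.100] = [135.655, 139.980]. RSS = √0.568497 = 0.754.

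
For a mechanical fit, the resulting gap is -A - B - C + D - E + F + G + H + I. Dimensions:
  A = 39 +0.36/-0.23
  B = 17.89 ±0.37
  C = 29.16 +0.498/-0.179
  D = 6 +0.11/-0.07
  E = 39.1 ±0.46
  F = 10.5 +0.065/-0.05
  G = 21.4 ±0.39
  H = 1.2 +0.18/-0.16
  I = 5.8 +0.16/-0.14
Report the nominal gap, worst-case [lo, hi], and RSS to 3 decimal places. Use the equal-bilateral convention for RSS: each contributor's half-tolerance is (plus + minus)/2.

nominal=-80.250 wc=[-82.748,-78.106] rss=0.875

Stack each dimension's contribution:
  -A: nom -39.000 → Σnom=-39.000; wc +0.230/-0.360 → slack +0.230/-0.360; half-tol=0.295, Σhalf²=0.087025
  -B: nom -17.890 → Σnom=-56.890; wc +0.370/-0.370 → slack +0.600/-0.730; half-tol=0.370, Σhalf²=0.223925
  -C: nom -29.160 → Σnom=-86.050; wc +0.179/-0.498 → slack +0.779/-1.228; half-tol=0.339, Σhalf²=0.338507
  +D: nom +6.000 → Σnom=-80.050; wc +0.110/-0.070 → slack +0.889/-1.298; half-tol=0.090, Σhalf²=0.346607
  -E: nom -39.100 → Σnom=-119.150; wc +0.460/-0.460 → slack +1.349/-1.758; half-tol=0.460, Σhalf²=0.558207
  +F: nom +10.500 → Σnom=-108.650; wc +0.065/-0.050 → slack +1.414/-1.808; half-tol=0.058, Σhalf²=0.561513
  +G: nom +21.400 → Σnom=-87.250; wc +0.390/-0.390 → slack +1.804/-2.198; half-tol=0.390, Σhalf²=0.713613
  +H: nom +1.200 → Σnom=-86.050; wc +0.180/-0.160 → slack +1.984/-2.358; half-tol=0.170, Σhalf²=0.742513
  +I: nom +5.800 → Σnom=-80.250; wc +0.160/-0.140 → slack +2.144/-2.498; half-tol=0.150, Σhalf²=0.765013
Nominal = -80.250. Worst-case = [-80.250 - 2.498, -80.250 + 2.144] = [-82.748, -78.106]. RSS = √0.765013 = 0.875.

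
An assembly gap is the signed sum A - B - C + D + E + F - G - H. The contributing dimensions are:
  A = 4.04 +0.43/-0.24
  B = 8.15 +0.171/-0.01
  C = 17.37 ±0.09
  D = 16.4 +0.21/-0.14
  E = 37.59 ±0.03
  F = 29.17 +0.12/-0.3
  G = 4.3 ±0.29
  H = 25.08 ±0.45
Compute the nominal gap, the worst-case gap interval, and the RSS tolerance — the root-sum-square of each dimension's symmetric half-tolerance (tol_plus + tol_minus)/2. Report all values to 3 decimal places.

nominal=32.300 wc=[30.589,33.930] rss=0.701

Stack each dimension's contribution:
  +A: nom +4.040 → Σnom=4.040; wc +0.430/-0.240 → slack +0.430/-0.240; half-tol=0.335, Σhalf²=0.112225
  -B: nom -8.150 → Σnom=-4.110; wc +0.010/-0.171 → slack +0.440/-0.411; half-tol=0.091, Σhalf²=0.120415
  -C: nom -17.370 → Σnom=-21.480; wc +0.090/-0.090 → slack +0.530/-0.501; half-tol=0.090, Σhalf²=0.128515
  +D: nom +16.400 → Σnom=-5.080; wc +0.210/-0.140 → slack +0.740/-0.641; half-tol=0.175, Σhalf²=0.159140
  +E: nom +37.590 → Σnom=32.510; wc +0.030/-0.030 → slack +0.770/-0.671; half-tol=0.030, Σhalf²=0.160040
  +F: nom +29.170 → Σnom=61.680; wc +0.120/-0.300 → slack +0.890/-0.971; half-tol=0.210, Σhalf²=0.204140
  -G: nom -4.300 → Σnom=57.380; wc +0.290/-0.290 → slack +1.180/-1.261; half-tol=0.290, Σhalf²=0.288240
  -H: nom -25.080 → Σnom=32.300; wc +0.450/-0.450 → slack +1.630/-1.711; half-tol=0.450, Σhalf²=0.490740
Nominal = 32.300. Worst-case = [32.300 - 1.711, 32.300 + 1.630] = [30.589, 33.930]. RSS = √0.490740 = 0.701.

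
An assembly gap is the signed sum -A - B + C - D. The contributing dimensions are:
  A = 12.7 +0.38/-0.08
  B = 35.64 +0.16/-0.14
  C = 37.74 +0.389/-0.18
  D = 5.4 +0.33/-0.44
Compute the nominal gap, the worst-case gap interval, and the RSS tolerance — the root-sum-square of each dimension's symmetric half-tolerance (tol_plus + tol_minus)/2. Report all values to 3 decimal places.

Stack each dimension's contribution:
  -A: nom -12.700 → Σnom=-12.700; wc +0.080/-0.380 → slack +0.080/-0.380; half-tol=0.230, Σhalf²=0.052900
  -B: nom -35.640 → Σnom=-48.340; wc +0.140/-0.160 → slack +0.220/-0.540; half-tol=0.150, Σhalf²=0.075400
  +C: nom +37.740 → Σnom=-10.600; wc +0.389/-0.180 → slack +0.609/-0.720; half-tol=0.284, Σhalf²=0.156340
  -D: nom -5.400 → Σnom=-16.000; wc +0.440/-0.330 → slack +1.049/-1.050; half-tol=0.385, Σhalf²=0.304565
Nominal = -16.000. Worst-case = [-16.000 - 1.050, -16.000 + 1.049] = [-17.050, -14.951]. RSS = √0.304565 = 0.552.

nominal=-16.000 wc=[-17.050,-14.951] rss=0.552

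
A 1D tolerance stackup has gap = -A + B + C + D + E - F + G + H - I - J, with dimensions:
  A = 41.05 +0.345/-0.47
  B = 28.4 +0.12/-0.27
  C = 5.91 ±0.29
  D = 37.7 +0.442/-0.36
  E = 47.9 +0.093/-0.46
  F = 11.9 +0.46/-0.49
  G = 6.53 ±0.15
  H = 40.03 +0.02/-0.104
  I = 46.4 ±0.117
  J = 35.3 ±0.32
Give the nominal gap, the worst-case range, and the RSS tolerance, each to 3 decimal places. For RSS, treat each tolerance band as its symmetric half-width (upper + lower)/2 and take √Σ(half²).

nominal=31.820 wc=[28.944,34.332] rss=0.945

Stack each dimension's contribution:
  -A: nom -41.050 → Σnom=-41.050; wc +0.470/-0.345 → slack +0.470/-0.345; half-tol=0.407, Σhalf²=0.166056
  +B: nom +28.400 → Σnom=-12.650; wc +0.120/-0.270 → slack +0.590/-0.615; half-tol=0.195, Σhalf²=0.204081
  +C: nom +5.910 → Σnom=-6.740; wc +0.290/-0.290 → slack +0.880/-0.905; half-tol=0.290, Σhalf²=0.288181
  +D: nom +37.700 → Σnom=30.960; wc +0.442/-0.360 → slack +1.322/-1.265; half-tol=0.401, Σhalf²=0.448982
  +E: nom +47.900 → Σnom=78.860; wc +0.093/-0.460 → slack +1.415/-1.725; half-tol=0.277, Σhalf²=0.525435
  -F: nom -11.900 → Σnom=66.960; wc +0.490/-0.460 → slack +1.905/-2.185; half-tol=0.475, Σhalf²=0.751059
  +G: nom +6.530 → Σnom=73.490; wc +0.150/-0.150 → slack +2.055/-2.335; half-tol=0.150, Σhalf²=0.773559
  +H: nom +40.030 → Σnom=113.520; wc +0.020/-0.104 → slack +2.075/-2.439; half-tol=0.062, Σhalf²=0.777403
  -I: nom -46.400 → Σnom=67.120; wc +0.117/-0.117 → slack +2.192/-2.556; half-tol=0.117, Σhalf²=0.791092
  -J: nom -35.300 → Σnom=31.820; wc +0.320/-0.320 → slack +2.512/-2.876; half-tol=0.320, Σhalf²=0.893492
Nominal = 31.820. Worst-case = [31.820 - 2.876, 31.820 + 2.512] = [28.944, 34.332]. RSS = √0.893492 = 0.945.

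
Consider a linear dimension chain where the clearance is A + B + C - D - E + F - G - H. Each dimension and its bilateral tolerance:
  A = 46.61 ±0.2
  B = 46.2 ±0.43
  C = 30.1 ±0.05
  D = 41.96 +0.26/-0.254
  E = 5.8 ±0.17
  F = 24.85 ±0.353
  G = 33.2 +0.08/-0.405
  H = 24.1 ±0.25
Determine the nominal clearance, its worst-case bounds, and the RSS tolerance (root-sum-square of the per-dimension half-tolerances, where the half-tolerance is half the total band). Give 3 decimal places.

nominal=42.700 wc=[40.907,44.812] rss=0.754

Stack each dimension's contribution:
  +A: nom +46.610 → Σnom=46.610; wc +0.200/-0.200 → slack +0.200/-0.200; half-tol=0.200, Σhalf²=0.040000
  +B: nom +46.200 → Σnom=92.810; wc +0.430/-0.430 → slack +0.630/-0.630; half-tol=0.430, Σhalf²=0.224900
  +C: nom +30.100 → Σnom=122.910; wc +0.050/-0.050 → slack +0.680/-0.680; half-tol=0.050, Σhalf²=0.227400
  -D: nom -41.960 → Σnom=80.950; wc +0.254/-0.260 → slack +0.934/-0.940; half-tol=0.257, Σhalf²=0.293449
  -E: nom -5.800 → Σnom=75.150; wc +0.170/-0.170 → slack +1.104/-1.110; half-tol=0.170, Σhalf²=0.322349
  +F: nom +24.850 → Σnom=100.000; wc +0.353/-0.353 → slack +1.457/-1.463; half-tol=0.353, Σhalf²=0.446958
  -G: nom -33.200 → Σnom=66.800; wc +0.405/-0.080 → slack +1.862/-1.543; half-tol=0.243, Σhalf²=0.505764
  -H: nom -24.100 → Σnom=42.700; wc +0.250/-0.250 → slack +2.112/-1.793; half-tol=0.250, Σhalf²=0.568264
Nominal = 42.700. Worst-case = [42.700 - 1.793, 42.700 + 2.112] = [40.907, 44.812]. RSS = √0.568264 = 0.754.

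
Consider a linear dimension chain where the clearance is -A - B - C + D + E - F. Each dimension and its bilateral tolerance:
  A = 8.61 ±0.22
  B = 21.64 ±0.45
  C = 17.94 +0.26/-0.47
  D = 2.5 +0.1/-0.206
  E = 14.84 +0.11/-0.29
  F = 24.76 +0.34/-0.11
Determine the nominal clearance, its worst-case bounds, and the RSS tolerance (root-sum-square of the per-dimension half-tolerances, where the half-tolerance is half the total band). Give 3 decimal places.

nominal=-55.610 wc=[-57.376,-54.150] rss=0.706

Stack each dimension's contribution:
  -A: nom -8.610 → Σnom=-8.610; wc +0.220/-0.220 → slack +0.220/-0.220; half-tol=0.220, Σhalf²=0.048400
  -B: nom -21.640 → Σnom=-30.250; wc +0.450/-0.450 → slack +0.670/-0.670; half-tol=0.450, Σhalf²=0.250900
  -C: nom -17.940 → Σnom=-48.190; wc +0.470/-0.260 → slack +1.140/-0.930; half-tol=0.365, Σhalf²=0.384125
  +D: nom +2.500 → Σnom=-45.690; wc +0.100/-0.206 → slack +1.240/-1.136; half-tol=0.153, Σhalf²=0.407534
  +E: nom +14.840 → Σnom=-30.850; wc +0.110/-0.290 → slack +1.350/-1.426; half-tol=0.200, Σhalf²=0.447534
  -F: nom -24.760 → Σnom=-55.610; wc +0.110/-0.340 → slack +1.460/-1.766; half-tol=0.225, Σhalf²=0.498159
Nominal = -55.610. Worst-case = [-55.610 - 1.766, -55.610 + 1.460] = [-57.376, -54.150]. RSS = √0.498159 = 0.706.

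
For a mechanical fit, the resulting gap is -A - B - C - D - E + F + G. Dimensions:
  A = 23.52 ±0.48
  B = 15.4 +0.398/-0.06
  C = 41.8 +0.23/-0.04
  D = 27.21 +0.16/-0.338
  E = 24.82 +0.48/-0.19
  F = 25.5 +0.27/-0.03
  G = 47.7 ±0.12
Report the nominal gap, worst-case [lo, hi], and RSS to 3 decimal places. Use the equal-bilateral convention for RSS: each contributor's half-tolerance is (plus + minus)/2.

Stack each dimension's contribution:
  -A: nom -23.520 → Σnom=-23.520; wc +0.480/-0.480 → slack +0.480/-0.480; half-tol=0.480, Σhalf²=0.230400
  -B: nom -15.400 → Σnom=-38.920; wc +0.060/-0.398 → slack +0.540/-0.878; half-tol=0.229, Σhalf²=0.282841
  -C: nom -41.800 → Σnom=-80.720; wc +0.040/-0.230 → slack +0.580/-1.108; half-tol=0.135, Σhalf²=0.301066
  -D: nom -27.210 → Σnom=-107.930; wc +0.338/-0.160 → slack +0.918/-1.268; half-tol=0.249, Σhalf²=0.363067
  -E: nom -24.820 → Σnom=-132.750; wc +0.190/-0.480 → slack +1.108/-1.748; half-tol=0.335, Σhalf²=0.475292
  +F: nom +25.500 → Σnom=-107.250; wc +0.270/-0.030 → slack +1.378/-1.778; half-tol=0.150, Σhalf²=0.497792
  +G: nom +47.700 → Σnom=-59.550; wc +0.120/-0.120 → slack +1.498/-1.898; half-tol=0.120, Σhalf²=0.512192
Nominal = -59.550. Worst-case = [-59.550 - 1.898, -59.550 + 1.498] = [-61.448, -58.052]. RSS = √0.512192 = 0.716.

nominal=-59.550 wc=[-61.448,-58.052] rss=0.716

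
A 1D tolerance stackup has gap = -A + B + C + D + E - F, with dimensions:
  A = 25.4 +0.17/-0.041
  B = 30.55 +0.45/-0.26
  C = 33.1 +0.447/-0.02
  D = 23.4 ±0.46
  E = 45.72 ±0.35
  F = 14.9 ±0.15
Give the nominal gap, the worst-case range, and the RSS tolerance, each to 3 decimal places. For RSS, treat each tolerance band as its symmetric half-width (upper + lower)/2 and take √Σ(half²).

Stack each dimension's contribution:
  -A: nom -25.400 → Σnom=-25.400; wc +0.041/-0.170 → slack +0.041/-0.170; half-tol=0.106, Σhalf²=0.011130
  +B: nom +30.550 → Σnom=5.150; wc +0.450/-0.260 → slack +0.491/-0.430; half-tol=0.355, Σhalf²=0.137155
  +C: nom +33.100 → Σnom=38.250; wc +0.447/-0.020 → slack +0.938/-0.450; half-tol=0.234, Σhalf²=0.191678
  +D: nom +23.400 → Σnom=61.650; wc +0.460/-0.460 → slack +1.398/-0.910; half-tol=0.460, Σhalf²=0.403278
  +E: nom +45.720 → Σnom=107.370; wc +0.350/-0.350 → slack +1.748/-1.260; half-tol=0.350, Σhalf²=0.525778
  -F: nom -14.900 → Σnom=92.470; wc +0.150/-0.150 → slack +1.898/-1.410; half-tol=0.150, Σhalf²=0.548277
Nominal = 92.470. Worst-case = [92.470 - 1.410, 92.470 + 1.898] = [91.060, 94.368]. RSS = √0.548277 = 0.740.

nominal=92.470 wc=[91.060,94.368] rss=0.740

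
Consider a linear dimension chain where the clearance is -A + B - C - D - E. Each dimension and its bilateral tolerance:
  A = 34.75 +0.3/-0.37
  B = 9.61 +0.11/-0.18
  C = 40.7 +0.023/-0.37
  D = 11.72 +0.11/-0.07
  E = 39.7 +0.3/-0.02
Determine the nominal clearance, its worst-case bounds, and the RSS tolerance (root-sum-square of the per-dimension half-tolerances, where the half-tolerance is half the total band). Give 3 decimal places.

Stack each dimension's contribution:
  -A: nom -34.750 → Σnom=-34.750; wc +0.370/-0.300 → slack +0.370/-0.300; half-tol=0.335, Σhalf²=0.112225
  +B: nom +9.610 → Σnom=-25.140; wc +0.110/-0.180 → slack +0.480/-0.480; half-tol=0.145, Σhalf²=0.133250
  -C: nom -40.700 → Σnom=-65.840; wc +0.370/-0.023 → slack +0.850/-0.503; half-tol=0.197, Σhalf²=0.171862
  -D: nom -11.720 → Σnom=-77.560; wc +0.070/-0.110 → slack +0.920/-0.613; half-tol=0.090, Σhalf²=0.179962
  -E: nom -39.700 → Σnom=-117.260; wc +0.020/-0.300 → slack +0.940/-0.913; half-tol=0.160, Σhalf²=0.205562
Nominal = -117.260. Worst-case = [-117.260 - 0.913, -117.260 + 0.940] = [-118.173, -116.320]. RSS = √0.205562 = 0.453.

nominal=-117.260 wc=[-118.173,-116.320] rss=0.453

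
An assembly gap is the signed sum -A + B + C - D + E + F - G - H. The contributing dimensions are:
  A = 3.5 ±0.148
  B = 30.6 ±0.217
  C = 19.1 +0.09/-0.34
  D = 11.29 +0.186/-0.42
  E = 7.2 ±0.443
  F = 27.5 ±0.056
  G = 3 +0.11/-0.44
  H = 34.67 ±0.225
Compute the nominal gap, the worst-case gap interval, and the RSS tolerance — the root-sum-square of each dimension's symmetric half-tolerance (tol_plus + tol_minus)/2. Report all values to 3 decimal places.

nominal=31.940 wc=[30.215,33.979] rss=0.730

Stack each dimension's contribution:
  -A: nom -3.500 → Σnom=-3.500; wc +0.148/-0.148 → slack +0.148/-0.148; half-tol=0.148, Σhalf²=0.021904
  +B: nom +30.600 → Σnom=27.100; wc +0.217/-0.217 → slack +0.365/-0.365; half-tol=0.217, Σhalf²=0.068993
  +C: nom +19.100 → Σnom=46.200; wc +0.090/-0.340 → slack +0.455/-0.705; half-tol=0.215, Σhalf²=0.115218
  -D: nom -11.290 → Σnom=34.910; wc +0.420/-0.186 → slack +0.875/-0.891; half-tol=0.303, Σhalf²=0.207027
  +E: nom +7.200 → Σnom=42.110; wc +0.443/-0.443 → slack +1.318/-1.334; half-tol=0.443, Σhalf²=0.403276
  +F: nom +27.500 → Σnom=69.610; wc +0.056/-0.056 → slack +1.374/-1.390; half-tol=0.056, Σhalf²=0.406412
  -G: nom -3.000 → Σnom=66.610; wc +0.440/-0.110 → slack +1.814/-1.500; half-tol=0.275, Σhalf²=0.482037
  -H: nom -34.670 → Σnom=31.940; wc +0.225/-0.225 → slack +2.039/-1.725; half-tol=0.225, Σhalf²=0.532662
Nominal = 31.940. Worst-case = [31.940 - 1.725, 31.940 + 2.039] = [30.215, 33.979]. RSS = √0.532662 = 0.730.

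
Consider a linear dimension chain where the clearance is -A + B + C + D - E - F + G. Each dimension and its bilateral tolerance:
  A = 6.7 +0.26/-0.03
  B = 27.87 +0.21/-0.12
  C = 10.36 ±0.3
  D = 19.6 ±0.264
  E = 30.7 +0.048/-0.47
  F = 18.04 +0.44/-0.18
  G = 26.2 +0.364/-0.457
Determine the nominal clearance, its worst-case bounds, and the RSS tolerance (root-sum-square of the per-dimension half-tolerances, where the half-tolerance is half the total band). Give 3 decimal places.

nominal=28.590 wc=[26.701,30.408] rss=0.735

Stack each dimension's contribution:
  -A: nom -6.700 → Σnom=-6.700; wc +0.030/-0.260 → slack +0.030/-0.260; half-tol=0.145, Σhalf²=0.021025
  +B: nom +27.870 → Σnom=21.170; wc +0.210/-0.120 → slack +0.240/-0.380; half-tol=0.165, Σhalf²=0.048250
  +C: nom +10.360 → Σnom=31.530; wc +0.300/-0.300 → slack +0.540/-0.680; half-tol=0.300, Σhalf²=0.138250
  +D: nom +19.600 → Σnom=51.130; wc +0.264/-0.264 → slack +0.804/-0.944; half-tol=0.264, Σhalf²=0.207946
  -E: nom -30.700 → Σnom=20.430; wc +0.470/-0.048 → slack +1.274/-0.992; half-tol=0.259, Σhalf²=0.275027
  -F: nom -18.040 → Σnom=2.390; wc +0.180/-0.440 → slack +1.454/-1.432; half-tol=0.310, Σhalf²=0.371127
  +G: nom +26.200 → Σnom=28.590; wc +0.364/-0.457 → slack +1.818/-1.889; half-tol=0.410, Σhalf²=0.539637
Nominal = 28.590. Worst-case = [28.590 - 1.889, 28.590 + 1.818] = [26.701, 30.408]. RSS = √0.539637 = 0.735.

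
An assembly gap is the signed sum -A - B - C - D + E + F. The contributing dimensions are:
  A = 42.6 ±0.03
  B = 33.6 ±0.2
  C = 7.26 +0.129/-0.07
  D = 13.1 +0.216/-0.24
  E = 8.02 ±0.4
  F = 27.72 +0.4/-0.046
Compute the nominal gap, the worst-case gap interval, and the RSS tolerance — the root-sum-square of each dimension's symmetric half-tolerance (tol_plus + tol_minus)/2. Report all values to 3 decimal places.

nominal=-60.820 wc=[-61.841,-59.480] rss=0.559

Stack each dimension's contribution:
  -A: nom -42.600 → Σnom=-42.600; wc +0.030/-0.030 → slack +0.030/-0.030; half-tol=0.030, Σhalf²=0.000900
  -B: nom -33.600 → Σnom=-76.200; wc +0.200/-0.200 → slack +0.230/-0.230; half-tol=0.200, Σhalf²=0.040900
  -C: nom -7.260 → Σnom=-83.460; wc +0.070/-0.129 → slack +0.300/-0.359; half-tol=0.100, Σhalf²=0.050800
  -D: nom -13.100 → Σnom=-96.560; wc +0.240/-0.216 → slack +0.540/-0.575; half-tol=0.228, Σhalf²=0.102784
  +E: nom +8.020 → Σnom=-88.540; wc +0.400/-0.400 → slack +0.940/-0.975; half-tol=0.400, Σhalf²=0.262784
  +F: nom +27.720 → Σnom=-60.820; wc +0.400/-0.046 → slack +1.340/-1.021; half-tol=0.223, Σhalf²=0.312513
Nominal = -60.820. Worst-case = [-60.820 - 1.021, -60.820 + 1.340] = [-61.841, -59.480]. RSS = √0.312513 = 0.559.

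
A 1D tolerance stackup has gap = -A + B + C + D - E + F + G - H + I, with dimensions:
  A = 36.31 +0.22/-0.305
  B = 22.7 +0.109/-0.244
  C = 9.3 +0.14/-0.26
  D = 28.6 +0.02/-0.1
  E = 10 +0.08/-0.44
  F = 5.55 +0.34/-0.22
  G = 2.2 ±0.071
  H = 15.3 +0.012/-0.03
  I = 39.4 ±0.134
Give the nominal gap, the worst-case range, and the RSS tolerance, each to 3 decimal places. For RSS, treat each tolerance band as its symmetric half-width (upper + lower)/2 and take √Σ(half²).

Stack each dimension's contribution:
  -A: nom -36.310 → Σnom=-36.310; wc +0.305/-0.220 → slack +0.305/-0.220; half-tol=0.263, Σhalf²=0.068906
  +B: nom +22.700 → Σnom=-13.610; wc +0.109/-0.244 → slack +0.414/-0.464; half-tol=0.176, Σhalf²=0.100058
  +C: nom +9.300 → Σnom=-4.310; wc +0.140/-0.260 → slack +0.554/-0.724; half-tol=0.200, Σhalf²=0.140059
  +D: nom +28.600 → Σnom=24.290; wc +0.020/-0.100 → slack +0.574/-0.824; half-tol=0.060, Σhalf²=0.143658
  -E: nom -10.000 → Σnom=14.290; wc +0.440/-0.080 → slack +1.014/-0.904; half-tol=0.260, Σhalf²=0.211259
  +F: nom +5.550 → Σnom=19.840; wc +0.340/-0.220 → slack +1.354/-1.124; half-tol=0.280, Σhalf²=0.289659
  +G: nom +2.200 → Σnom=22.040; wc +0.071/-0.071 → slack +1.425/-1.195; half-tol=0.071, Σhalf²=0.294700
  -H: nom -15.300 → Σnom=6.740; wc +0.030/-0.012 → slack +1.455/-1.207; half-tol=0.021, Σhalf²=0.295141
  +I: nom +39.400 → Σnom=46.140; wc +0.134/-0.134 → slack +1.589/-1.341; half-tol=0.134, Σhalf²=0.313097
Nominal = 46.140. Worst-case = [46.140 - 1.341, 46.140 + 1.589] = [44.799, 47.729]. RSS = √0.313097 = 0.560.

nominal=46.140 wc=[44.799,47.729] rss=0.560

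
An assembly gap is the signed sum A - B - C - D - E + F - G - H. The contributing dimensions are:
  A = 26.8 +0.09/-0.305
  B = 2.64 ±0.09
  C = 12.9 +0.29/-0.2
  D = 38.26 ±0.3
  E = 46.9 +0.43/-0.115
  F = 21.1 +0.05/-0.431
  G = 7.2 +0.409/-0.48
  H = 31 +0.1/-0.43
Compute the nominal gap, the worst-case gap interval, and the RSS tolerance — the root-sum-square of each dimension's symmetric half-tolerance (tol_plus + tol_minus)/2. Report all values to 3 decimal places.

nominal=-91.000 wc=[-93.355,-89.245] rss=0.773

Stack each dimension's contribution:
  +A: nom +26.800 → Σnom=26.800; wc +0.090/-0.305 → slack +0.090/-0.305; half-tol=0.198, Σhalf²=0.039006
  -B: nom -2.640 → Σnom=24.160; wc +0.090/-0.090 → slack +0.180/-0.395; half-tol=0.090, Σhalf²=0.047106
  -C: nom -12.900 → Σnom=11.260; wc +0.200/-0.290 → slack +0.380/-0.685; half-tol=0.245, Σhalf²=0.107131
  -D: nom -38.260 → Σnom=-27.000; wc +0.300/-0.300 → slack +0.680/-0.985; half-tol=0.300, Σhalf²=0.197131
  -E: nom -46.900 → Σnom=-73.900; wc +0.115/-0.430 → slack +0.795/-1.415; half-tol=0.273, Σhalf²=0.271388
  +F: nom +21.100 → Σnom=-52.800; wc +0.050/-0.431 → slack +0.845/-1.846; half-tol=0.240, Σhalf²=0.329228
  -G: nom -7.200 → Σnom=-60.000; wc +0.480/-0.409 → slack +1.325/-2.255; half-tol=0.445, Σhalf²=0.526808
  -H: nom -31.000 → Σnom=-91.000; wc +0.430/-0.100 → slack +1.755/-2.355; half-tol=0.265, Σhalf²=0.597033
Nominal = -91.000. Worst-case = [-91.000 - 2.355, -91.000 + 1.755] = [-93.355, -89.245]. RSS = √0.597033 = 0.773.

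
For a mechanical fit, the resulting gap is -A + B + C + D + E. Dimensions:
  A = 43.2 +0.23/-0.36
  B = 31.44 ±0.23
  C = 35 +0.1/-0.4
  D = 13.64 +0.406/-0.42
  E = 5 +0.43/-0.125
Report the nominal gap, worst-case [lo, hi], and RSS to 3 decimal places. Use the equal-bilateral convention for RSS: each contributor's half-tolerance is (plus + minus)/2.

nominal=41.880 wc=[40.475,43.406] rss=0.671

Stack each dimension's contribution:
  -A: nom -43.200 → Σnom=-43.200; wc +0.360/-0.230 → slack +0.360/-0.230; half-tol=0.295, Σhalf²=0.087025
  +B: nom +31.440 → Σnom=-11.760; wc +0.230/-0.230 → slack +0.590/-0.460; half-tol=0.230, Σhalf²=0.139925
  +C: nom +35.000 → Σnom=23.240; wc +0.100/-0.400 → slack +0.690/-0.860; half-tol=0.250, Σhalf²=0.202425
  +D: nom +13.640 → Σnom=36.880; wc +0.406/-0.420 → slack +1.096/-1.280; half-tol=0.413, Σhalf²=0.372994
  +E: nom +5.000 → Σnom=41.880; wc +0.430/-0.125 → slack +1.526/-1.405; half-tol=0.277, Σhalf²=0.450000
Nominal = 41.880. Worst-case = [41.880 - 1.405, 41.880 + 1.526] = [40.475, 43.406]. RSS = √0.450000 = 0.671.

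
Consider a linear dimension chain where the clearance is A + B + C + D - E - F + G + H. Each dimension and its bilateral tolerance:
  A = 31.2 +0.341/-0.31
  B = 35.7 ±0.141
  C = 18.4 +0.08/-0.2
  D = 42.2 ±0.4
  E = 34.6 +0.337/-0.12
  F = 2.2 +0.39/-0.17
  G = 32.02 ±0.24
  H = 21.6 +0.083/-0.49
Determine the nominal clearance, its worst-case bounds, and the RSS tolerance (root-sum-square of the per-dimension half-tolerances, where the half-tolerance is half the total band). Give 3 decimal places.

nominal=144.320 wc=[141.812,145.895] rss=0.759

Stack each dimension's contribution:
  +A: nom +31.200 → Σnom=31.200; wc +0.341/-0.310 → slack +0.341/-0.310; half-tol=0.326, Σhalf²=0.105950
  +B: nom +35.700 → Σnom=66.900; wc +0.141/-0.141 → slack +0.482/-0.451; half-tol=0.141, Σhalf²=0.125831
  +C: nom +18.400 → Σnom=85.300; wc +0.080/-0.200 → slack +0.562/-0.651; half-tol=0.140, Σhalf²=0.145431
  +D: nom +42.200 → Σnom=127.500; wc +0.400/-0.400 → slack +0.962/-1.051; half-tol=0.400, Σhalf²=0.305431
  -E: nom -34.600 → Σnom=92.900; wc +0.120/-0.337 → slack +1.082/-1.388; half-tol=0.229, Σhalf²=0.357644
  -F: nom -2.200 → Σnom=90.700; wc +0.170/-0.390 → slack +1.252/-1.778; half-tol=0.280, Σhalf²=0.436044
  +G: nom +32.020 → Σnom=122.720; wc +0.240/-0.240 → slack +1.492/-2.018; half-tol=0.240, Σhalf²=0.493644
  +H: nom +21.600 → Σnom=144.320; wc +0.083/-0.490 → slack +1.575/-2.508; half-tol=0.286, Σhalf²=0.575726
Nominal = 144.320. Worst-case = [144.320 - 2.508, 144.320 + 1.575] = [141.812, 145.895]. RSS = √0.575726 = 0.759.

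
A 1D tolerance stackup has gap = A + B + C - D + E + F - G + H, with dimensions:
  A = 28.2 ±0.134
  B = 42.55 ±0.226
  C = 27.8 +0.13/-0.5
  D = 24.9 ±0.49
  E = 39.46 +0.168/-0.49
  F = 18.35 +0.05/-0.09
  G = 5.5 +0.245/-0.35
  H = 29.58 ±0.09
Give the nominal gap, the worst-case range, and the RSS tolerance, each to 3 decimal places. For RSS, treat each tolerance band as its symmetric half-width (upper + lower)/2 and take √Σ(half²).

nominal=155.540 wc=[153.275,157.178] rss=0.786

Stack each dimension's contribution:
  +A: nom +28.200 → Σnom=28.200; wc +0.134/-0.134 → slack +0.134/-0.134; half-tol=0.134, Σhalf²=0.017956
  +B: nom +42.550 → Σnom=70.750; wc +0.226/-0.226 → slack +0.360/-0.360; half-tol=0.226, Σhalf²=0.069032
  +C: nom +27.800 → Σnom=98.550; wc +0.130/-0.500 → slack +0.490/-0.860; half-tol=0.315, Σhalf²=0.168257
  -D: nom -24.900 → Σnom=73.650; wc +0.490/-0.490 → slack +0.980/-1.350; half-tol=0.490, Σhalf²=0.408357
  +E: nom +39.460 → Σnom=113.110; wc +0.168/-0.490 → slack +1.148/-1.840; half-tol=0.329, Σhalf²=0.516598
  +F: nom +18.350 → Σnom=131.460; wc +0.050/-0.090 → slack +1.198/-1.930; half-tol=0.070, Σhalf²=0.521498
  -G: nom -5.500 → Σnom=125.960; wc +0.350/-0.245 → slack +1.548/-2.175; half-tol=0.297, Σhalf²=0.610004
  +H: nom +29.580 → Σnom=155.540; wc +0.090/-0.090 → slack +1.638/-2.265; half-tol=0.090, Σhalf²=0.618104
Nominal = 155.540. Worst-case = [155.540 - 2.265, 155.540 + 1.638] = [153.275, 157.178]. RSS = √0.618104 = 0.786.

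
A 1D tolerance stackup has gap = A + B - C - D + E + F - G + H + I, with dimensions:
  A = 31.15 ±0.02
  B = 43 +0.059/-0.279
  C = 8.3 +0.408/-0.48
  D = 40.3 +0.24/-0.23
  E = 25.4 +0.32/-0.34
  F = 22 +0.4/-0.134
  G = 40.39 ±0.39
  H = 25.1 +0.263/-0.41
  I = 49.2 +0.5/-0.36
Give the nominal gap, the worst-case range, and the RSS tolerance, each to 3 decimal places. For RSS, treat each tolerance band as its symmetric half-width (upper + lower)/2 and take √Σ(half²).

Stack each dimension's contribution:
  +A: nom +31.150 → Σnom=31.150; wc +0.020/-0.020 → slack +0.020/-0.020; half-tol=0.020, Σhalf²=0.000400
  +B: nom +43.000 → Σnom=74.150; wc +0.059/-0.279 → slack +0.079/-0.299; half-tol=0.169, Σhalf²=0.028961
  -C: nom -8.300 → Σnom=65.850; wc +0.480/-0.408 → slack +0.559/-0.707; half-tol=0.444, Σhalf²=0.226097
  -D: nom -40.300 → Σnom=25.550; wc +0.230/-0.240 → slack +0.789/-0.947; half-tol=0.235, Σhalf²=0.281322
  +E: nom +25.400 → Σnom=50.950; wc +0.320/-0.340 → slack +1.109/-1.287; half-tol=0.330, Σhalf²=0.390222
  +F: nom +22.000 → Σnom=72.950; wc +0.400/-0.134 → slack +1.509/-1.421; half-tol=0.267, Σhalf²=0.461511
  -G: nom -40.390 → Σnom=32.560; wc +0.390/-0.390 → slack +1.899/-1.811; half-tol=0.390, Σhalf²=0.613611
  +H: nom +25.100 → Σnom=57.660; wc +0.263/-0.410 → slack +2.162/-2.221; half-tol=0.337, Σhalf²=0.726843
  +I: nom +49.200 → Σnom=106.860; wc +0.500/-0.360 → slack +2.662/-2.581; half-tol=0.430, Σhalf²=0.911743
Nominal = 106.860. Worst-case = [106.860 - 2.581, 106.860 + 2.662] = [104.279, 109.522]. RSS = √0.911743 = 0.955.

nominal=106.860 wc=[104.279,109.522] rss=0.955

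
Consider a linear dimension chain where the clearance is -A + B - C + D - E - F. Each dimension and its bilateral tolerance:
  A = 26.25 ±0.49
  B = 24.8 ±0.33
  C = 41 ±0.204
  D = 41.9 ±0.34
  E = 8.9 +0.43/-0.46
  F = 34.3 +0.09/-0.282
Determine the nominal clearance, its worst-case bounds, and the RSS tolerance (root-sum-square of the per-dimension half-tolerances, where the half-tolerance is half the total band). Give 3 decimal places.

nominal=-43.750 wc=[-45.634,-41.644] rss=0.860

Stack each dimension's contribution:
  -A: nom -26.250 → Σnom=-26.250; wc +0.490/-0.490 → slack +0.490/-0.490; half-tol=0.490, Σhalf²=0.240100
  +B: nom +24.800 → Σnom=-1.450; wc +0.330/-0.330 → slack +0.820/-0.820; half-tol=0.330, Σhalf²=0.349000
  -C: nom -41.000 → Σnom=-42.450; wc +0.204/-0.204 → slack +1.024/-1.024; half-tol=0.204, Σhalf²=0.390616
  +D: nom +41.900 → Σnom=-0.550; wc +0.340/-0.340 → slack +1.364/-1.364; half-tol=0.340, Σhalf²=0.506216
  -E: nom -8.900 → Σnom=-9.450; wc +0.460/-0.430 → slack +1.824/-1.794; half-tol=0.445, Σhalf²=0.704241
  -F: nom -34.300 → Σnom=-43.750; wc +0.282/-0.090 → slack +2.106/-1.884; half-tol=0.186, Σhalf²=0.738837
Nominal = -43.750. Worst-case = [-43.750 - 1.884, -43.750 + 2.106] = [-45.634, -41.644]. RSS = √0.738837 = 0.860.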